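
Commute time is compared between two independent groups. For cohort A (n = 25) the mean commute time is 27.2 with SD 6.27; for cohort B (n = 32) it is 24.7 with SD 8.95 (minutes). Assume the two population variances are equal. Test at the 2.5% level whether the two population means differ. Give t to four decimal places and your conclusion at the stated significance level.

t = 1.1866; fail to reject H0

Let group 1 = cohort A, group 2 = cohort B. H0: μ_1 = μ_2; H1: μ_1 ≠ μ_2 (two-sample pooled-variance t-test, two-sided).
s_p² = [(25−1)·6.27² + (32−1)·8.95²]/(25+32−2) = 62.3034
t = (27.2 − 24.7)/√[62.3034·(1/25 + 1/32)] = 1.1866
df = n₁ + n₂ − 2 = 55
Two-sided p-value ≈ 0.2405
Since p ≈ 0.2405 > α = 0.025, fail to reject H0; the evidence is not statistically significant.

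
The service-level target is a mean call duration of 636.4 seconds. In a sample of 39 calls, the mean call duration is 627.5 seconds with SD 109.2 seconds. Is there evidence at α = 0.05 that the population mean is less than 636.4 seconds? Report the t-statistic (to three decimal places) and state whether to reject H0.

t = -0.509; fail to reject H0

H0: μ = 636.4; H1: μ < 636.4 (one-sample t-test, left-tailed).
t = (x̄ − μ₀)/(s/√n) = (627.5 − 636.4)/(109.2/√39) = -0.509
df = n − 1 = 38
p-value = P(T ≤ -0.509) ≈ 0.307
Since p ≈ 0.307 > α = 0.05, fail to reject H0; the data do not provide sufficient evidence against H0.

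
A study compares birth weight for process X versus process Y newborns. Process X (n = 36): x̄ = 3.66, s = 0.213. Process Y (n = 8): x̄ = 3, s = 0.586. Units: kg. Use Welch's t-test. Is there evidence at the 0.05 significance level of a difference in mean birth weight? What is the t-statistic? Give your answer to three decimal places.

3.140

Let group 1 = process X, group 2 = process Y. H0: μ_1 = μ_2; H1: μ_1 ≠ μ_2 (Welch's two-sample t-test, two-sided).
t = (x̄_1 − x̄_2)/√(s_1²/n_1 + s_2²/n_2) = (3.66 − 3)/√(0.213²/36 + 0.586²/8) = 3.140
Welch–Satterthwaite df ≈ 7.42
Two-sided p-value ≈ 0.015
Since p ≈ 0.015 < α = 0.05, reject H0; the evidence is statistically significant.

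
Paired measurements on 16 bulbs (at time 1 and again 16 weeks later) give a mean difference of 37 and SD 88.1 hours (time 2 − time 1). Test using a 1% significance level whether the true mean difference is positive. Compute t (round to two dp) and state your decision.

H0: μ_d = 0; H1: μ_d > 0 (paired t-test on the differences, right-tailed).
t = d̄/(s_d/√n) = 37/(88.1/√16) = 1.68
df = n − 1 = 15
p-value = P(T ≥ 1.68) ≈ 0.057
Since p ≈ 0.057 > α = 0.01, fail to reject H0; the data do not provide sufficient evidence against H0.

t = 1.68; fail to reject H0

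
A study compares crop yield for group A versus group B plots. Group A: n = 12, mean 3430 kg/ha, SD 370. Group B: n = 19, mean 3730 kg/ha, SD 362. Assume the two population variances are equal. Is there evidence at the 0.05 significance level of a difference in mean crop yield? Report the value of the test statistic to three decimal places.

Let group 1 = group A, group 2 = group B. H0: μ_1 = μ_2; H1: μ_1 ≠ μ_2 (two-sample pooled-variance t-test, two-sided).
s_p² = [(12−1)·370² + (19−1)·362²]/(12+19−2) = 133265
t = (3430 − 3730)/√[133265·(1/12 + 1/19)] = -2.229
df = n₁ + n₂ − 2 = 29
Two-sided p-value ≈ 0.034
Since p ≈ 0.034 < α = 0.05, reject H0; the evidence is statistically significant.

-2.229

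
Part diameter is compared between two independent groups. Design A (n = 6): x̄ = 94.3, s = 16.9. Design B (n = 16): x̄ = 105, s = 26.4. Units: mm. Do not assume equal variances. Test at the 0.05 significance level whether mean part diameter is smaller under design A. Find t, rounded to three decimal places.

Let group 1 = design A, group 2 = design B. H0: μ_1 = μ_2; H1: μ_1 < μ_2 (Welch's two-sample t-test, left-tailed).
t = (x̄_1 − x̄_2)/√(s_1²/n_1 + s_2²/n_2) = (94.3 − 105)/√(16.9²/6 + 26.4²/16) = -1.121
Welch–Satterthwaite df ≈ 14.34
p-value = P(T ≤ -1.121) ≈ 0.140
Since p ≈ 0.140 > α = 0.05, fail to reject H0; the data do not provide sufficient evidence against H0.

-1.121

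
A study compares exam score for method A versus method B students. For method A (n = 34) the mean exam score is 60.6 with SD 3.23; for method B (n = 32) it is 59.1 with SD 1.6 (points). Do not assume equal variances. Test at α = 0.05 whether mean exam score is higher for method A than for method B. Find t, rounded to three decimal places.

2.412

Let group 1 = method A, group 2 = method B. H0: μ_1 = μ_2; H1: μ_1 > μ_2 (Welch's two-sample t-test, right-tailed).
t = (x̄_1 − x̄_2)/√(s_1²/n_1 + s_2²/n_2) = (60.6 − 59.1)/√(3.23²/34 + 1.6²/32) = 2.412
Welch–Satterthwaite df ≈ 48.91
p-value = P(T ≥ 2.412) ≈ 0.010
Since p ≈ 0.010 < α = 0.05, reject H0; the data support H1.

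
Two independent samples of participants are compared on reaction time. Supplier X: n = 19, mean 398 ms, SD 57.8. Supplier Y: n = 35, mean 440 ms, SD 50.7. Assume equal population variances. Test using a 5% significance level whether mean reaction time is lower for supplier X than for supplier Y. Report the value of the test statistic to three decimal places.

-2.767

Let group 1 = supplier X, group 2 = supplier Y. H0: μ_1 = μ_2; H1: μ_1 < μ_2 (two-sample pooled-variance t-test, left-tailed).
s_p² = [(19−1)·57.8² + (35−1)·50.7²]/(19+35−2) = 2837.15
t = (398 − 440)/√[2837.15·(1/19 + 1/35)] = -2.767
df = n₁ + n₂ − 2 = 52
p-value = P(T ≤ -2.767) ≈ 0.0039
Since p ≈ 0.0039 < α = 0.05, reject H0; the evidence is statistically significant.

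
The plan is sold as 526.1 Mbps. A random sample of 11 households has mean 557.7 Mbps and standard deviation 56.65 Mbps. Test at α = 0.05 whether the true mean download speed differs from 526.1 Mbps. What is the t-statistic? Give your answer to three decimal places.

1.850

H0: μ = 526.1; H1: μ ≠ 526.1 (one-sample t-test, two-sided).
t = (x̄ − μ₀)/(s/√n) = (557.7 − 526.1)/(56.65/√11) = 1.850
df = n − 1 = 10
Two-sided p-value ≈ 0.094
Since p ≈ 0.094 > α = 0.05, fail to reject H0; the data do not provide sufficient evidence against H0.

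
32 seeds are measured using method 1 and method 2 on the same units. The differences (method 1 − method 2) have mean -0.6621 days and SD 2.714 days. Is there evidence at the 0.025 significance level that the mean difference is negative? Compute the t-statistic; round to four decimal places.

-1.3800

H0: μ_d = 0; H1: μ_d < 0 (paired t-test on the differences, left-tailed).
t = d̄/(s_d/√n) = -0.6621/(2.714/√32) = -1.3800
df = n − 1 = 31
p-value = P(T ≤ -1.3800) ≈ 0.089
Since p ≈ 0.089 > α = 0.025, fail to reject H0; the data do not provide sufficient evidence against H0.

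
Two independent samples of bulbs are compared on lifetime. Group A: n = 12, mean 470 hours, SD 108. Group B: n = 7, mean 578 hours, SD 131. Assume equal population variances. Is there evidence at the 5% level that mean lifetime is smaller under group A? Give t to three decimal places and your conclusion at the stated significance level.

t = -1.947; reject H0

Let group 1 = group A, group 2 = group B. H0: μ_1 = μ_2; H1: μ_1 < μ_2 (two-sample pooled-variance t-test, left-tailed).
s_p² = [(12−1)·108² + (7−1)·131²]/(12+7−2) = 13604.1
t = (470 − 578)/√[13604.1·(1/12 + 1/7)] = -1.947
df = n₁ + n₂ − 2 = 17
p-value = P(T ≤ -1.947) ≈ 0.034
Since p ≈ 0.034 < α = 0.05, reject H0; the data support H1.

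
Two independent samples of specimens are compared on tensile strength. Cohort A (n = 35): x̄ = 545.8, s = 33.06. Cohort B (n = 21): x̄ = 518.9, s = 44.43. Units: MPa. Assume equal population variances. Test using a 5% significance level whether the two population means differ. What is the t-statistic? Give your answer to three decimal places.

2.587

Let group 1 = cohort A, group 2 = cohort B. H0: μ_1 = μ_2; H1: μ_1 ≠ μ_2 (two-sample pooled-variance t-test, two-sided).
s_p² = [(35−1)·33.06² + (21−1)·44.43²]/(35+21−2) = 1419.28
t = (545.8 − 518.9)/√[1419.28·(1/35 + 1/21)] = 2.587
df = n₁ + n₂ − 2 = 54
Two-sided p-value ≈ 0.0124
Since p ≈ 0.0124 < α = 0.05, reject H0; the evidence is statistically significant.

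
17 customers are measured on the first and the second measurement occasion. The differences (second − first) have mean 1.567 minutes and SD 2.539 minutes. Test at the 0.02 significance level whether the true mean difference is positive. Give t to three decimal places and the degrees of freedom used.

t = 2.545, df = 16

H0: μ_d = 0; H1: μ_d > 0 (paired t-test on the differences, right-tailed).
t = d̄/(s_d/√n) = 1.567/(2.539/√17) = 2.545
df = n − 1 = 16
p-value = P(T ≥ 2.545) ≈ 0.011
Since p ≈ 0.011 < α = 0.02, reject H0; the data support H1.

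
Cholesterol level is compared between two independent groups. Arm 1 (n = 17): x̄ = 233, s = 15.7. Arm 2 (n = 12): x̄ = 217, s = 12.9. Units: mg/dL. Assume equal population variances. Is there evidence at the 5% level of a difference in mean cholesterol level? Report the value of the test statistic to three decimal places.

2.902

Let group 1 = arm 1, group 2 = arm 2. H0: μ_1 = μ_2; H1: μ_1 ≠ μ_2 (two-sample pooled-variance t-test, two-sided).
s_p² = [(17−1)·15.7² + (12−1)·12.9²]/(17+12−2) = 213.865
t = (233 − 217)/√[213.865·(1/17 + 1/12)] = 2.902
df = n₁ + n₂ − 2 = 27
Two-sided p-value ≈ 0.007
Since p ≈ 0.007 < α = 0.05, reject H0; the data support H1.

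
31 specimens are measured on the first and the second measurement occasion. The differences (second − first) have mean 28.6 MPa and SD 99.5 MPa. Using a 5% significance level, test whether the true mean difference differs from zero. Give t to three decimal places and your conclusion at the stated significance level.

t = 1.600; fail to reject H0

H0: μ_d = 0; H1: μ_d ≠ 0 (paired t-test on the differences, two-sided).
t = d̄/(s_d/√n) = 28.6/(99.5/√31) = 1.600
df = n − 1 = 30
Two-sided p-value ≈ 0.1200
Since p ≈ 0.1200 > α = 0.05, fail to reject H0; the evidence is not statistically significant.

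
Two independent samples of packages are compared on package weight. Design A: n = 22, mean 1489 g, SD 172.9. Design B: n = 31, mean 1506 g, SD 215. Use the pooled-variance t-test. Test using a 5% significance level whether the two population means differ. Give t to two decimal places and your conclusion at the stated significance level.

t = -0.31; fail to reject H0

Let group 1 = design A, group 2 = design B. H0: μ_1 = μ_2; H1: μ_1 ≠ μ_2 (two-sample pooled-variance t-test, two-sided).
s_p² = [(22−1)·172.9² + (31−1)·215²]/(22+31−2) = 39500.6
t = (1489 − 1506)/√[39500.6·(1/22 + 1/31)] = -0.31
df = n₁ + n₂ − 2 = 51
Two-sided p-value ≈ 0.760
Since p ≈ 0.760 > α = 0.05, fail to reject H0; the evidence is not statistically significant.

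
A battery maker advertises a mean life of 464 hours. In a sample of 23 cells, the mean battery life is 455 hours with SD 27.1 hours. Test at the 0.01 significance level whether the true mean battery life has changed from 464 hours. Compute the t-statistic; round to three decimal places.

-1.593

H0: μ = 464; H1: μ ≠ 464 (one-sample t-test, two-sided).
t = (x̄ − μ₀)/(s/√n) = (455 − 464)/(27.1/√23) = -1.593
df = n − 1 = 22
Two-sided p-value ≈ 0.125
Since p ≈ 0.125 > α = 0.01, fail to reject H0; the evidence is not statistically significant.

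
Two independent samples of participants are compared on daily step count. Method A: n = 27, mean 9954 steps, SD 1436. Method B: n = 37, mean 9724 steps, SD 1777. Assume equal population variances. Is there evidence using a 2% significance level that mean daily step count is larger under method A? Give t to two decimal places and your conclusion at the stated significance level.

Let group 1 = method A, group 2 = method B. H0: μ_1 = μ_2; H1: μ_1 > μ_2 (two-sample pooled-variance t-test, right-tailed).
s_p² = [(27−1)·1436² + (37−1)·1777²]/(27+37−2) = 2698270
t = (9954 − 9724)/√[2698270·(1/27 + 1/37)] = 0.55
df = n₁ + n₂ − 2 = 62
p-value = P(T ≥ 0.55) ≈ 0.2911
Since p ≈ 0.2911 > α = 0.02, fail to reject H0; the evidence is not statistically significant.

t = 0.55; fail to reject H0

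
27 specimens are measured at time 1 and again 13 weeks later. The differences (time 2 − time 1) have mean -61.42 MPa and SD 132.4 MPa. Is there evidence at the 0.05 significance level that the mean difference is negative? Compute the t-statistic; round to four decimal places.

H0: μ_d = 0; H1: μ_d < 0 (paired t-test on the differences, left-tailed).
t = d̄/(s_d/√n) = -61.42/(132.4/√27) = -2.4105
df = n − 1 = 26
p-value = P(T ≤ -2.4105) ≈ 0.0117
Since p ≈ 0.0117 < α = 0.05, reject H0; the evidence is statistically significant.

-2.4105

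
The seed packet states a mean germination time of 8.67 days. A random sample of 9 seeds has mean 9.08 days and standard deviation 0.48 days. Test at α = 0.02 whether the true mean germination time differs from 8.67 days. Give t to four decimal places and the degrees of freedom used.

t = 2.5625, df = 8

H0: μ = 8.67; H1: μ ≠ 8.67 (one-sample t-test, two-sided).
t = (x̄ − μ₀)/(s/√n) = (9.08 − 8.67)/(0.48/√9) = 2.5625
df = n − 1 = 8
Two-sided p-value ≈ 0.034
Since p ≈ 0.034 > α = 0.02, fail to reject H0; the data do not provide sufficient evidence against H0.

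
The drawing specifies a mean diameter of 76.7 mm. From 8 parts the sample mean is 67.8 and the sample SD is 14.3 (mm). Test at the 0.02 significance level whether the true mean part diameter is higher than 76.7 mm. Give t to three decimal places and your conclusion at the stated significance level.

t = -1.760; fail to reject H0

H0: μ = 76.7; H1: μ > 76.7 (one-sample t-test, right-tailed).
t = (x̄ − μ₀)/(s/√n) = (67.8 − 76.7)/(14.3/√8) = -1.760
df = n − 1 = 7
p-value = P(T ≥ -1.760) ≈ 0.939
Since p ≈ 0.939 > α = 0.02, fail to reject H0; the data do not provide sufficient evidence against H0.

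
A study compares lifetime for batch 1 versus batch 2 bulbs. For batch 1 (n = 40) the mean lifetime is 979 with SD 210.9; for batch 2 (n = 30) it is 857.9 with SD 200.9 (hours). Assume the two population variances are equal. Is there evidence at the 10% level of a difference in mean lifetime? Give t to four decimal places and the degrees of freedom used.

t = 2.4258, df = 68

Let group 1 = batch 1, group 2 = batch 2. H0: μ_1 = μ_2; H1: μ_1 ≠ μ_2 (two-sample pooled-variance t-test, two-sided).
s_p² = [(40−1)·210.9² + (30−1)·200.9²]/(40+30−2) = 42722.6
t = (979 − 857.9)/√[42722.6·(1/40 + 1/30)] = 2.4258
df = n₁ + n₂ − 2 = 68
Two-sided p-value ≈ 0.0179
Since p ≈ 0.0179 < α = 0.1, reject H0; the evidence is statistically significant.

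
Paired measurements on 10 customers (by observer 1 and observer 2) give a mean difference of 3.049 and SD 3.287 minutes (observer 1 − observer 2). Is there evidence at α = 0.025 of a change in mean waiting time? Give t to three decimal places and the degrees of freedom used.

t = 2.933, df = 9

H0: μ_d = 0; H1: μ_d ≠ 0 (paired t-test on the differences, two-sided).
t = d̄/(s_d/√n) = 3.049/(3.287/√10) = 2.933
df = n − 1 = 9
Two-sided p-value ≈ 0.0167
Since p ≈ 0.0167 < α = 0.025, reject H0; the evidence is statistically significant.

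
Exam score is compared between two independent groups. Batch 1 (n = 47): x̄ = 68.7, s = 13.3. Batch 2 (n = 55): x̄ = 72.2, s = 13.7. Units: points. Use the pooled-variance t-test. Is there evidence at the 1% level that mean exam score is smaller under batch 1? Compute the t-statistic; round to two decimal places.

Let group 1 = batch 1, group 2 = batch 2. H0: μ_1 = μ_2; H1: μ_1 < μ_2 (two-sample pooled-variance t-test, left-tailed).
s_p² = [(47−1)·13.3² + (55−1)·13.7²]/(47+55−2) = 182.722
t = (68.7 − 72.2)/√[182.722·(1/47 + 1/55)] = -1.30
df = n₁ + n₂ − 2 = 100
p-value = P(T ≤ -1.30) ≈ 0.0977
Since p ≈ 0.0977 > α = 0.01, fail to reject H0; the data do not provide sufficient evidence against H0.

-1.30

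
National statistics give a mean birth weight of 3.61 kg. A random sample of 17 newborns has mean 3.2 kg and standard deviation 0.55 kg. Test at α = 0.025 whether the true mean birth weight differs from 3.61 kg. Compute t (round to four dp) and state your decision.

t = -3.0736; reject H0

H0: μ = 3.61; H1: μ ≠ 3.61 (one-sample t-test, two-sided).
t = (x̄ − μ₀)/(s/√n) = (3.2 − 3.61)/(0.55/√17) = -3.0736
df = n − 1 = 16
Two-sided p-value ≈ 0.007
Since p ≈ 0.007 < α = 0.025, reject H0; the evidence is statistically significant.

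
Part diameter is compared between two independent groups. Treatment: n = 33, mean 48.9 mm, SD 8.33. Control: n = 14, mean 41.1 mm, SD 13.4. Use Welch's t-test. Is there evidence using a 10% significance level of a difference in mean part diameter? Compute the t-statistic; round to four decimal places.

2.0188

Let group 1 = treatment, group 2 = control. H0: μ_1 = μ_2; H1: μ_1 ≠ μ_2 (Welch's two-sample t-test, two-sided).
t = (x̄_1 − x̄_2)/√(s_1²/n_1 + s_2²/n_2) = (48.9 − 41.1)/√(8.33²/33 + 13.4²/14) = 2.0188
Welch–Satterthwaite df ≈ 17.42
Two-sided p-value ≈ 0.059
Since p ≈ 0.059 < α = 0.1, reject H0; the data support H1.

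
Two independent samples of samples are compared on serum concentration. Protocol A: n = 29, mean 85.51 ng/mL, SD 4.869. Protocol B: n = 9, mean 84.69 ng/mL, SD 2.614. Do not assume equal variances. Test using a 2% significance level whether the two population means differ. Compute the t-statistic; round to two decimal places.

Let group 1 = protocol A, group 2 = protocol B. H0: μ_1 = μ_2; H1: μ_1 ≠ μ_2 (Welch's two-sample t-test, two-sided).
t = (x̄_1 − x̄_2)/√(s_1²/n_1 + s_2²/n_2) = (85.51 − 84.69)/√(4.869²/29 + 2.614²/9) = 0.65
Welch–Satterthwaite df ≈ 25.92
Two-sided p-value ≈ 0.519
Since p ≈ 0.519 > α = 0.02, fail to reject H0; the data do not provide sufficient evidence against H0.

0.65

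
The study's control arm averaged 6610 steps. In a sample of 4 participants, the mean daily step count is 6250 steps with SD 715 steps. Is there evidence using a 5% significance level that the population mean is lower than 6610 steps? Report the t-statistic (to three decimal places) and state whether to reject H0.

H0: μ = 6610; H1: μ < 6610 (one-sample t-test, left-tailed).
t = (x̄ − μ₀)/(s/√n) = (6250 − 6610)/(715/√4) = -1.007
df = n − 1 = 3
p-value = P(T ≤ -1.007) ≈ 0.194
Since p ≈ 0.194 > α = 0.05, fail to reject H0; the data do not provide sufficient evidence against H0.

t = -1.007; fail to reject H0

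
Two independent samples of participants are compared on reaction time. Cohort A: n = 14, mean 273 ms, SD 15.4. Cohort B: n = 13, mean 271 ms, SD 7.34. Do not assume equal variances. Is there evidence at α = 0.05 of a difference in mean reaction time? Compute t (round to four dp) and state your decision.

t = 0.4356; fail to reject H0

Let group 1 = cohort A, group 2 = cohort B. H0: μ_1 = μ_2; H1: μ_1 ≠ μ_2 (Welch's two-sample t-test, two-sided).
t = (x̄_1 − x̄_2)/√(s_1²/n_1 + s_2²/n_2) = (273 − 271)/√(15.4²/14 + 7.34²/13) = 0.4356
Welch–Satterthwaite df ≈ 18.91
Two-sided p-value ≈ 0.668
Since p ≈ 0.668 > α = 0.05, fail to reject H0; the data do not provide sufficient evidence against H0.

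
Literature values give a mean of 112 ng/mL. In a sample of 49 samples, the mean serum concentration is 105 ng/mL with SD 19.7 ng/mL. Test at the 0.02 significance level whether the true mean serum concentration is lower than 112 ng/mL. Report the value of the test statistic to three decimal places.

H0: μ = 112; H1: μ < 112 (one-sample t-test, left-tailed).
t = (x̄ − μ₀)/(s/√n) = (105 − 112)/(19.7/√49) = -2.487
df = n − 1 = 48
p-value = P(T ≤ -2.487) ≈ 0.0082
Since p ≈ 0.0082 < α = 0.02, reject H0; the evidence is statistically significant.

-2.487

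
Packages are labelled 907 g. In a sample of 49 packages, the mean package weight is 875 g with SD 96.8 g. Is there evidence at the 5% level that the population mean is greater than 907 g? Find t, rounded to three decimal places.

-2.314

H0: μ = 907; H1: μ > 907 (one-sample t-test, right-tailed).
t = (x̄ − μ₀)/(s/√n) = (875 − 907)/(96.8/√49) = -2.314
df = n − 1 = 48
p-value = P(T ≥ -2.314) ≈ 0.9875
Since p ≈ 0.9875 > α = 0.05, fail to reject H0; the data do not provide sufficient evidence against H0.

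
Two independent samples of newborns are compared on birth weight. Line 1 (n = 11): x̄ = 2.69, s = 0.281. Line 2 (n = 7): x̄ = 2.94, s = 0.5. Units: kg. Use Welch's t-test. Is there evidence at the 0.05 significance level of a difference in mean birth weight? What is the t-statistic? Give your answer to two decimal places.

Let group 1 = line 1, group 2 = line 2. H0: μ_1 = μ_2; H1: μ_1 ≠ μ_2 (Welch's two-sample t-test, two-sided).
t = (x̄_1 − x̄_2)/√(s_1²/n_1 + s_2²/n_2) = (2.69 − 2.94)/√(0.281²/11 + 0.5²/7) = -1.21
Welch–Satterthwaite df ≈ 8.45
Two-sided p-value ≈ 0.260
Since p ≈ 0.260 > α = 0.05, fail to reject H0; the evidence is not statistically significant.

-1.21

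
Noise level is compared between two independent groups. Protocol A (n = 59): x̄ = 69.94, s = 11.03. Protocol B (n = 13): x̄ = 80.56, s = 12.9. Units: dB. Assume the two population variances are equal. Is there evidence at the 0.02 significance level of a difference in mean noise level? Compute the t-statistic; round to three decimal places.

Let group 1 = protocol A, group 2 = protocol B. H0: μ_1 = μ_2; H1: μ_1 ≠ μ_2 (two-sample pooled-variance t-test, two-sided).
s_p² = [(59−1)·11.03² + (13−1)·12.9²]/(59+13−2) = 129.332
t = (69.94 − 80.56)/√[129.332·(1/59 + 1/13)] = -3.048
df = n₁ + n₂ − 2 = 70
Two-sided p-value ≈ 0.0032
Since p ≈ 0.0032 < α = 0.02, reject H0; the evidence is statistically significant.

-3.048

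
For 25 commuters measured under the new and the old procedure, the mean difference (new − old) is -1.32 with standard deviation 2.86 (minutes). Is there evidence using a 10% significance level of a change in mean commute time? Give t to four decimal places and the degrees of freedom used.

H0: μ_d = 0; H1: μ_d ≠ 0 (paired t-test on the differences, two-sided).
t = d̄/(s_d/√n) = -1.32/(2.86/√25) = -2.3077
df = n − 1 = 24
Two-sided p-value ≈ 0.0299
Since p ≈ 0.0299 < α = 0.1, reject H0; the data support H1.

t = -2.3077, df = 24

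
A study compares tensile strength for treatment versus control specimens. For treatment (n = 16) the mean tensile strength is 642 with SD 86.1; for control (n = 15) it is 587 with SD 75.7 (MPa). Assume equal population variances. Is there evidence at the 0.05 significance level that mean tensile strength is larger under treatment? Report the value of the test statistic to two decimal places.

1.88

Let group 1 = treatment, group 2 = control. H0: μ_1 = μ_2; H1: μ_1 > μ_2 (two-sample pooled-variance t-test, right-tailed).
s_p² = [(16−1)·86.1² + (15−1)·75.7²]/(16+15−2) = 6600.86
t = (642 − 587)/√[6600.86·(1/16 + 1/15)] = 1.88
df = n₁ + n₂ − 2 = 29
p-value = P(T ≥ 1.88) ≈ 0.0348
Since p ≈ 0.0348 < α = 0.05, reject H0; the evidence is statistically significant.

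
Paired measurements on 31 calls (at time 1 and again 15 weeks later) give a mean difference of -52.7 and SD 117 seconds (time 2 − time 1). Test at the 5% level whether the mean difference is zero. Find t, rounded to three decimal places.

-2.508

H0: μ_d = 0; H1: μ_d ≠ 0 (paired t-test on the differences, two-sided).
t = d̄/(s_d/√n) = -52.7/(117/√31) = -2.508
df = n − 1 = 30
Two-sided p-value ≈ 0.018
Since p ≈ 0.018 < α = 0.05, reject H0; the data support H1.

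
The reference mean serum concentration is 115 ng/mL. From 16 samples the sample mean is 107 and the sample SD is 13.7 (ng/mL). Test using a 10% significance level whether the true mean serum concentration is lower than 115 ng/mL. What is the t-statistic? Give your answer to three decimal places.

H0: μ = 115; H1: μ < 115 (one-sample t-test, left-tailed).
t = (x̄ − μ₀)/(s/√n) = (107 − 115)/(13.7/√16) = -2.336
df = n − 1 = 15
p-value = P(T ≤ -2.336) ≈ 0.017
Since p ≈ 0.017 < α = 0.1, reject H0; the evidence is statistically significant.

-2.336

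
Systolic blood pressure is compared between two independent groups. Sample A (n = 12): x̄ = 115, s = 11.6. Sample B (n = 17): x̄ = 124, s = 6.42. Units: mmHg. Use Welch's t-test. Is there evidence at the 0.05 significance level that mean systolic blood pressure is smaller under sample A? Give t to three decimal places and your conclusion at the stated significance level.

Let group 1 = sample A, group 2 = sample B. H0: μ_1 = μ_2; H1: μ_1 < μ_2 (Welch's two-sample t-test, left-tailed).
t = (x̄_1 − x̄_2)/√(s_1²/n_1 + s_2²/n_2) = (115 − 124)/√(11.6²/12 + 6.42²/17) = -2.437
Welch–Satterthwaite df ≈ 15.76
p-value = P(T ≤ -2.437) ≈ 0.0135
Since p ≈ 0.0135 < α = 0.05, reject H0; the evidence is statistically significant.

t = -2.437; reject H0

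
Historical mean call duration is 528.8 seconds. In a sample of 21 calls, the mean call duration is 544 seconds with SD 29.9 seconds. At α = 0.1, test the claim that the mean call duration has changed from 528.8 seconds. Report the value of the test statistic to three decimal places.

H0: μ = 528.8; H1: μ ≠ 528.8 (one-sample t-test, two-sided).
t = (x̄ − μ₀)/(s/√n) = (544 − 528.8)/(29.9/√21) = 2.330
df = n − 1 = 20
Two-sided p-value ≈ 0.0304
Since p ≈ 0.0304 < α = 0.1, reject H0; the data support H1.

2.330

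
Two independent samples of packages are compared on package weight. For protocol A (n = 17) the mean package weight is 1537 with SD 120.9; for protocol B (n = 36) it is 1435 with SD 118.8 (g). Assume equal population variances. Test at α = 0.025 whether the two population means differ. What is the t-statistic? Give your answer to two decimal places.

Let group 1 = protocol A, group 2 = protocol B. H0: μ_1 = μ_2; H1: μ_1 ≠ μ_2 (two-sample pooled-variance t-test, two-sided).
s_p² = [(17−1)·120.9² + (36−1)·118.8²]/(17+36−2) = 14271.4
t = (1537 − 1435)/√[14271.4·(1/17 + 1/36)] = 2.90
df = n₁ + n₂ − 2 = 51
Two-sided p-value ≈ 0.005
Since p ≈ 0.005 < α = 0.025, reject H0; the data support H1.

2.90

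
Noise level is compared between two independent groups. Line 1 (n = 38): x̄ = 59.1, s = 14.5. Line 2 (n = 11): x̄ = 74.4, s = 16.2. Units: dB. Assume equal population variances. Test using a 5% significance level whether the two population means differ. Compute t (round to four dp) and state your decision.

Let group 1 = line 1, group 2 = line 2. H0: μ_1 = μ_2; H1: μ_1 ≠ μ_2 (two-sample pooled-variance t-test, two-sided).
s_p² = [(38−1)·14.5² + (11−1)·16.2²]/(38+11−2) = 221.354
t = (59.1 − 74.4)/√[221.354·(1/38 + 1/11)] = -3.0036
df = n₁ + n₂ − 2 = 47
Two-sided p-value ≈ 0.0043
Since p ≈ 0.0043 < α = 0.05, reject H0; the data support H1.

t = -3.0036; reject H0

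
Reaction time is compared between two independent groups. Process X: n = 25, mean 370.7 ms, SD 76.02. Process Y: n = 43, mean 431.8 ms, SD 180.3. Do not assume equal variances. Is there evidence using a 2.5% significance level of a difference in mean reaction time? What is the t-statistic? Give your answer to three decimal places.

Let group 1 = process X, group 2 = process Y. H0: μ_1 = μ_2; H1: μ_1 ≠ μ_2 (Welch's two-sample t-test, two-sided).
t = (x̄_1 − x̄_2)/√(s_1²/n_1 + s_2²/n_2) = (370.7 − 431.8)/√(76.02²/25 + 180.3²/43) = -1.945
Welch–Satterthwaite df ≈ 61.54
Two-sided p-value ≈ 0.056
Since p ≈ 0.056 > α = 0.025, fail to reject H0; the data do not provide sufficient evidence against H0.

-1.945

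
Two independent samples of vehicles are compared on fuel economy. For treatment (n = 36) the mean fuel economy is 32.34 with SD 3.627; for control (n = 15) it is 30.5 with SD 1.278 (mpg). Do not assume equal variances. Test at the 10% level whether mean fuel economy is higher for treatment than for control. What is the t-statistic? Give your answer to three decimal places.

Let group 1 = treatment, group 2 = control. H0: μ_1 = μ_2; H1: μ_1 > μ_2 (Welch's two-sample t-test, right-tailed).
t = (x̄_1 − x̄_2)/√(s_1²/n_1 + s_2²/n_2) = (32.34 − 30.5)/√(3.627²/36 + 1.278²/15) = 2.672
Welch–Satterthwaite df ≈ 48.25
p-value = P(T ≥ 2.672) ≈ 0.005
Since p ≈ 0.005 < α = 0.1, reject H0; the evidence is statistically significant.

2.672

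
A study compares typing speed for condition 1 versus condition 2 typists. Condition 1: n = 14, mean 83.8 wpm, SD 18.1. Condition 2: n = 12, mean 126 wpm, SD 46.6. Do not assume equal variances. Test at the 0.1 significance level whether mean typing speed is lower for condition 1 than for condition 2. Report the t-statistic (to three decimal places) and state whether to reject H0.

Let group 1 = condition 1, group 2 = condition 2. H0: μ_1 = μ_2; H1: μ_1 < μ_2 (Welch's two-sample t-test, left-tailed).
t = (x̄_1 − x̄_2)/√(s_1²/n_1 + s_2²/n_2) = (83.8 − 126)/√(18.1²/14 + 46.6²/12) = -2.952
Welch–Satterthwaite df ≈ 13.83
p-value = P(T ≤ -2.952) ≈ 0.005
Since p ≈ 0.005 < α = 0.1, reject H0; the evidence is statistically significant.

t = -2.952; reject H0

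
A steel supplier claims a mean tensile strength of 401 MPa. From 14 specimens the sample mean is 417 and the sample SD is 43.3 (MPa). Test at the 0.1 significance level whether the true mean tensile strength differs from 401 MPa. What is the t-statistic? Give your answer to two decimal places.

1.38

H0: μ = 401; H1: μ ≠ 401 (one-sample t-test, two-sided).
t = (x̄ − μ₀)/(s/√n) = (417 − 401)/(43.3/√14) = 1.38
df = n − 1 = 13
Two-sided p-value ≈ 0.190
Since p ≈ 0.190 > α = 0.1, fail to reject H0; the evidence is not statistically significant.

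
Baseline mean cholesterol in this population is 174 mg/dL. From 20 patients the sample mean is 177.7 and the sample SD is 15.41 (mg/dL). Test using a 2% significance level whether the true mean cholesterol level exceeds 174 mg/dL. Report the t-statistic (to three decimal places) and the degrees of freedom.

t = 1.074, df = 19

H0: μ = 174; H1: μ > 174 (one-sample t-test, right-tailed).
t = (x̄ − μ₀)/(s/√n) = (177.7 − 174)/(15.41/√20) = 1.074
df = n − 1 = 19
p-value = P(T ≥ 1.074) ≈ 0.1482
Since p ≈ 0.1482 > α = 0.02, fail to reject H0; the evidence is not statistically significant.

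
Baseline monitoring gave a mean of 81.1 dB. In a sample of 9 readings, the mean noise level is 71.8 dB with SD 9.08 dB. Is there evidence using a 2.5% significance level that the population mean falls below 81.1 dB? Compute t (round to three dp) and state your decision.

H0: μ = 81.1; H1: μ < 81.1 (one-sample t-test, left-tailed).
t = (x̄ − μ₀)/(s/√n) = (71.8 − 81.1)/(9.08/√9) = -3.073
df = n − 1 = 8
p-value = P(T ≤ -3.073) ≈ 0.0076
Since p ≈ 0.0076 < α = 0.025, reject H0; the data support H1.

t = -3.073; reject H0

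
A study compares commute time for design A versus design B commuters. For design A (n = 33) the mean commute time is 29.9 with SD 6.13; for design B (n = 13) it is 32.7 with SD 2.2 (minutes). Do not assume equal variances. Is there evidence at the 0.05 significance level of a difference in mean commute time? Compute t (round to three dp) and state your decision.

t = -2.278; reject H0

Let group 1 = design A, group 2 = design B. H0: μ_1 = μ_2; H1: μ_1 ≠ μ_2 (Welch's two-sample t-test, two-sided).
t = (x̄_1 − x̄_2)/√(s_1²/n_1 + s_2²/n_2) = (29.9 − 32.7)/√(6.13²/33 + 2.2²/13) = -2.278
Welch–Satterthwaite df ≈ 43.85
Two-sided p-value ≈ 0.0277
Since p ≈ 0.0277 < α = 0.05, reject H0; the evidence is statistically significant.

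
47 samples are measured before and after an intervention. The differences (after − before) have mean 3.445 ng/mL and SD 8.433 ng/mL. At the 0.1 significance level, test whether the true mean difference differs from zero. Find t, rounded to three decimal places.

H0: μ_d = 0; H1: μ_d ≠ 0 (paired t-test on the differences, two-sided).
t = d̄/(s_d/√n) = 3.445/(8.433/√47) = 2.801
df = n − 1 = 46
Two-sided p-value ≈ 0.0074
Since p ≈ 0.0074 < α = 0.1, reject H0; the evidence is statistically significant.

2.801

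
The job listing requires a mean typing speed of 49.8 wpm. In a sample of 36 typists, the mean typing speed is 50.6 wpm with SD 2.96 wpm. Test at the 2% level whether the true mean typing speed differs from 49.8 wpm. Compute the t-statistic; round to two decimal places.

1.62

H0: μ = 49.8; H1: μ ≠ 49.8 (one-sample t-test, two-sided).
t = (x̄ − μ₀)/(s/√n) = (50.6 − 49.8)/(2.96/√36) = 1.62
df = n − 1 = 35
Two-sided p-value ≈ 0.114
Since p ≈ 0.114 > α = 0.02, fail to reject H0; the data do not provide sufficient evidence against H0.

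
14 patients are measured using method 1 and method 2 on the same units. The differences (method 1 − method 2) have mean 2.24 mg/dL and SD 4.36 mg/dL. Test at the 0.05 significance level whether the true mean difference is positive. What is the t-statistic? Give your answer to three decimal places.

H0: μ_d = 0; H1: μ_d > 0 (paired t-test on the differences, right-tailed).
t = d̄/(s_d/√n) = 2.24/(4.36/√14) = 1.922
df = n − 1 = 13
p-value = P(T ≥ 1.922) ≈ 0.0384
Since p ≈ 0.0384 < α = 0.05, reject H0; the data support H1.

1.922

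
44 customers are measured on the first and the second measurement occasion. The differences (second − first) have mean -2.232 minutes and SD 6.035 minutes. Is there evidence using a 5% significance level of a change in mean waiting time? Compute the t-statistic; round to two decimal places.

-2.45

H0: μ_d = 0; H1: μ_d ≠ 0 (paired t-test on the differences, two-sided).
t = d̄/(s_d/√n) = -2.232/(6.035/√44) = -2.45
df = n − 1 = 43
Two-sided p-value ≈ 0.018
Since p ≈ 0.018 < α = 0.05, reject H0; the data support H1.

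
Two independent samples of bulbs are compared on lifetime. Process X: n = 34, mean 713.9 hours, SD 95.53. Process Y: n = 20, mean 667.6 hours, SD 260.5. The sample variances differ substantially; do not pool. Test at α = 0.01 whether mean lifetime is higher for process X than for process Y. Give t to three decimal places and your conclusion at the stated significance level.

t = 0.765; fail to reject H0

Let group 1 = process X, group 2 = process Y. H0: μ_1 = μ_2; H1: μ_1 > μ_2 (Welch's two-sample t-test, right-tailed).
t = (x̄_1 − x̄_2)/√(s_1²/n_1 + s_2²/n_2) = (713.9 − 667.6)/√(95.53²/34 + 260.5²/20) = 0.765
Welch–Satterthwaite df ≈ 22.05
p-value = P(T ≥ 0.765) ≈ 0.226
Since p ≈ 0.226 > α = 0.01, fail to reject H0; the data do not provide sufficient evidence against H0.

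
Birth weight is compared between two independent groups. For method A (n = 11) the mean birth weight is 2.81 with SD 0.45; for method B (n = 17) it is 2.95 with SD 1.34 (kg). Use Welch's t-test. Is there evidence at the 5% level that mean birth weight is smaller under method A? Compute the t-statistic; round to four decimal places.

Let group 1 = method A, group 2 = method B. H0: μ_1 = μ_2; H1: μ_1 < μ_2 (Welch's two-sample t-test, left-tailed).
t = (x̄_1 − x̄_2)/√(s_1²/n_1 + s_2²/n_2) = (2.81 − 2.95)/√(0.45²/11 + 1.34²/17) = -0.3975
Welch–Satterthwaite df ≈ 21.04
p-value = P(T ≤ -0.3975) ≈ 0.347
Since p ≈ 0.347 > α = 0.05, fail to reject H0; the data do not provide sufficient evidence against H0.

-0.3975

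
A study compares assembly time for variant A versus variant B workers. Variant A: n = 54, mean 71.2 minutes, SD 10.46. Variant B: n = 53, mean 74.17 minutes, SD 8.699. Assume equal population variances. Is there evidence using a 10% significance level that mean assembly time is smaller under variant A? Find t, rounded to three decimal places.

-1.595

Let group 1 = variant A, group 2 = variant B. H0: μ_1 = μ_2; H1: μ_1 < μ_2 (two-sample pooled-variance t-test, left-tailed).
s_p² = [(54−1)·10.46² + (53−1)·8.699²]/(54+53−2) = 92.7028
t = (71.2 − 74.17)/√[92.7028·(1/54 + 1/53)] = -1.595
df = n₁ + n₂ − 2 = 105
p-value = P(T ≤ -1.595) ≈ 0.057
Since p ≈ 0.057 < α = 0.1, reject H0; the data support H1.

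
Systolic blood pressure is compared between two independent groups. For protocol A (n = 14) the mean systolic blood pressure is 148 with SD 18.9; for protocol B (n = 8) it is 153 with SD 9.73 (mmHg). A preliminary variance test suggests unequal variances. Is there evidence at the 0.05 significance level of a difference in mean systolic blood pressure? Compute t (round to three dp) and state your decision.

t = -0.818; fail to reject H0

Let group 1 = protocol A, group 2 = protocol B. H0: μ_1 = μ_2; H1: μ_1 ≠ μ_2 (Welch's two-sample t-test, two-sided).
t = (x̄_1 − x̄_2)/√(s_1²/n_1 + s_2²/n_2) = (148 − 153)/√(18.9²/14 + 9.73²/8) = -0.818
Welch–Satterthwaite df ≈ 19.90
Two-sided p-value ≈ 0.4230
Since p ≈ 0.4230 > α = 0.05, fail to reject H0; the data do not provide sufficient evidence against H0.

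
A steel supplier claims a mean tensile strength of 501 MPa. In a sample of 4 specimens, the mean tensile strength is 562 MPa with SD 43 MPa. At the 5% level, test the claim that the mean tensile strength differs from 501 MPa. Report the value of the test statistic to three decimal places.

2.837

H0: μ = 501; H1: μ ≠ 501 (one-sample t-test, two-sided).
t = (x̄ − μ₀)/(s/√n) = (562 − 501)/(43/√4) = 2.837
df = n − 1 = 3
Two-sided p-value ≈ 0.0658
Since p ≈ 0.0658 > α = 0.05, fail to reject H0; the data do not provide sufficient evidence against H0.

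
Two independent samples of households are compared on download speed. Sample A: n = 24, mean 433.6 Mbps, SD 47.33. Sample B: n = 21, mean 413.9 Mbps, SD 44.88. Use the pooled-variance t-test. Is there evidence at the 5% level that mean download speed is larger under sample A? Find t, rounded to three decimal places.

1.427

Let group 1 = sample A, group 2 = sample B. H0: μ_1 = μ_2; H1: μ_1 > μ_2 (two-sample pooled-variance t-test, right-tailed).
s_p² = [(24−1)·47.33² + (21−1)·44.88²]/(24+21−2) = 2135.05
t = (433.6 − 413.9)/√[2135.05·(1/24 + 1/21)] = 1.427
df = n₁ + n₂ − 2 = 43
p-value = P(T ≥ 1.427) ≈ 0.080
Since p ≈ 0.080 > α = 0.05, fail to reject H0; the data do not provide sufficient evidence against H0.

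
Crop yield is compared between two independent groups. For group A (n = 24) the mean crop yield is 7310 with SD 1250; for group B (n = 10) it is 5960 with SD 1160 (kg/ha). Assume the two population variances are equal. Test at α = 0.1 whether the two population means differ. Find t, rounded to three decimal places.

2.927

Let group 1 = group A, group 2 = group B. H0: μ_1 = μ_2; H1: μ_1 ≠ μ_2 (two-sample pooled-variance t-test, two-sided).
s_p² = [(24−1)·1250² + (10−1)·1160²]/(24+10−2) = 1501500
t = (7310 − 5960)/√[1501500·(1/24 + 1/10)] = 2.927
df = n₁ + n₂ − 2 = 32
Two-sided p-value ≈ 0.0063
Since p ≈ 0.0063 < α = 0.1, reject H0; the evidence is statistically significant.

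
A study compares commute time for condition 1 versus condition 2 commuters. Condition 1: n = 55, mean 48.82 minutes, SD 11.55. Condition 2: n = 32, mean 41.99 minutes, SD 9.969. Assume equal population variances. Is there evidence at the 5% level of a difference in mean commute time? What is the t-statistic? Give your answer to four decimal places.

Let group 1 = condition 1, group 2 = condition 2. H0: μ_1 = μ_2; H1: μ_1 ≠ μ_2 (two-sample pooled-variance t-test, two-sided).
s_p² = [(55−1)·11.55² + (32−1)·9.969²]/(55+32−2) = 120.995
t = (48.82 − 41.99)/√[120.995·(1/55 + 1/32)] = 2.7928
df = n₁ + n₂ − 2 = 85
Two-sided p-value ≈ 0.006
Since p ≈ 0.006 < α = 0.05, reject H0; the data support H1.

2.7928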